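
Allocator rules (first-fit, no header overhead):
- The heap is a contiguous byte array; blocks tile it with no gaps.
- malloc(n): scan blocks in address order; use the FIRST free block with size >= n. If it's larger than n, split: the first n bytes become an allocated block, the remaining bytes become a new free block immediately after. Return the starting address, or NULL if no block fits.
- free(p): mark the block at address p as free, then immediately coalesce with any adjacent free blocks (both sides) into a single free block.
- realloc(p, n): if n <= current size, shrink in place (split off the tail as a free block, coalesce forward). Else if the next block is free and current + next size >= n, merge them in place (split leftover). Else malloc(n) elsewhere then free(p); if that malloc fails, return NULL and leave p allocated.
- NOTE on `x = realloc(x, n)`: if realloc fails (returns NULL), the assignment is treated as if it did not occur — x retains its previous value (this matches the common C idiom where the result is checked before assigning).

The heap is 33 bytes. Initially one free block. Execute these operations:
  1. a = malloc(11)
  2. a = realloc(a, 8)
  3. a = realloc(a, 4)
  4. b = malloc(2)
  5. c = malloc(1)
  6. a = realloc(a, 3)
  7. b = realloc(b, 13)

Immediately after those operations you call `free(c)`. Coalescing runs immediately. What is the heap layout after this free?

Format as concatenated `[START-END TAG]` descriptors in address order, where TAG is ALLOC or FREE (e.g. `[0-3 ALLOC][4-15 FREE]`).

Op 1: a = malloc(11) -> a = 0; heap: [0-10 ALLOC][11-32 FREE]
Op 2: a = realloc(a, 8) -> a = 0; heap: [0-7 ALLOC][8-32 FREE]
Op 3: a = realloc(a, 4) -> a = 0; heap: [0-3 ALLOC][4-32 FREE]
Op 4: b = malloc(2) -> b = 4; heap: [0-3 ALLOC][4-5 ALLOC][6-32 FREE]
Op 5: c = malloc(1) -> c = 6; heap: [0-3 ALLOC][4-5 ALLOC][6-6 ALLOC][7-32 FREE]
Op 6: a = realloc(a, 3) -> a = 0; heap: [0-2 ALLOC][3-3 FREE][4-5 ALLOC][6-6 ALLOC][7-32 FREE]
Op 7: b = realloc(b, 13) -> b = 7; heap: [0-2 ALLOC][3-5 FREE][6-6 ALLOC][7-19 ALLOC][20-32 FREE]
free(c): c = 6 -> block [6-6 ALLOC]; mark free, coalesce with adjacent free neighbors -> [0-2 ALLOC][3-6 FREE][7-19 ALLOC][20-32 FREE]

Answer: [0-2 ALLOC][3-6 FREE][7-19 ALLOC][20-32 FREE]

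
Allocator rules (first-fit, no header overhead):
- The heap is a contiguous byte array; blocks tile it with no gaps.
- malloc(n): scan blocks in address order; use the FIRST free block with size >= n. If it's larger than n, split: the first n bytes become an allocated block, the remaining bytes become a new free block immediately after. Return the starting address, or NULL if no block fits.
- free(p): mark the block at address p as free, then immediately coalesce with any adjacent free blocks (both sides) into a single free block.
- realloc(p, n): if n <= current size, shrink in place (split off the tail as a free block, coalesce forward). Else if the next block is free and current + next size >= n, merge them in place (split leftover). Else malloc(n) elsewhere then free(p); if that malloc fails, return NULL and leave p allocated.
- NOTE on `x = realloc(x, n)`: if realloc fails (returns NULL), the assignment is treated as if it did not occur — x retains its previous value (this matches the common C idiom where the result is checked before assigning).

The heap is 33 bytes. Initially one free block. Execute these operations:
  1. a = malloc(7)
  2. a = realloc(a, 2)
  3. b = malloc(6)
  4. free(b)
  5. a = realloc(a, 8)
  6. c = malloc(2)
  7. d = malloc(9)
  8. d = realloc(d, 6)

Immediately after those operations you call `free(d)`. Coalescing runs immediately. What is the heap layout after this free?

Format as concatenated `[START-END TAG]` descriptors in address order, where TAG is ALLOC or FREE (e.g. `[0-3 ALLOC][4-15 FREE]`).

Op 1: a = malloc(7) -> a = 0; heap: [0-6 ALLOC][7-32 FREE]
Op 2: a = realloc(a, 2) -> a = 0; heap: [0-1 ALLOC][2-32 FREE]
Op 3: b = malloc(6) -> b = 2; heap: [0-1 ALLOC][2-7 ALLOC][8-32 FREE]
Op 4: free(b) -> (freed b); heap: [0-1 ALLOC][2-32 FREE]
Op 5: a = realloc(a, 8) -> a = 0; heap: [0-7 ALLOC][8-32 FREE]
Op 6: c = malloc(2) -> c = 8; heap: [0-7 ALLOC][8-9 ALLOC][10-32 FREE]
Op 7: d = malloc(9) -> d = 10; heap: [0-7 ALLOC][8-9 ALLOC][10-18 ALLOC][19-32 FREE]
Op 8: d = realloc(d, 6) -> d = 10; heap: [0-7 ALLOC][8-9 ALLOC][10-15 ALLOC][16-32 FREE]
free(d): d = 10 -> block [10-15 ALLOC]; mark free, coalesce with adjacent free neighbors -> [0-7 ALLOC][8-9 ALLOC][10-32 FREE]

Answer: [0-7 ALLOC][8-9 ALLOC][10-32 FREE]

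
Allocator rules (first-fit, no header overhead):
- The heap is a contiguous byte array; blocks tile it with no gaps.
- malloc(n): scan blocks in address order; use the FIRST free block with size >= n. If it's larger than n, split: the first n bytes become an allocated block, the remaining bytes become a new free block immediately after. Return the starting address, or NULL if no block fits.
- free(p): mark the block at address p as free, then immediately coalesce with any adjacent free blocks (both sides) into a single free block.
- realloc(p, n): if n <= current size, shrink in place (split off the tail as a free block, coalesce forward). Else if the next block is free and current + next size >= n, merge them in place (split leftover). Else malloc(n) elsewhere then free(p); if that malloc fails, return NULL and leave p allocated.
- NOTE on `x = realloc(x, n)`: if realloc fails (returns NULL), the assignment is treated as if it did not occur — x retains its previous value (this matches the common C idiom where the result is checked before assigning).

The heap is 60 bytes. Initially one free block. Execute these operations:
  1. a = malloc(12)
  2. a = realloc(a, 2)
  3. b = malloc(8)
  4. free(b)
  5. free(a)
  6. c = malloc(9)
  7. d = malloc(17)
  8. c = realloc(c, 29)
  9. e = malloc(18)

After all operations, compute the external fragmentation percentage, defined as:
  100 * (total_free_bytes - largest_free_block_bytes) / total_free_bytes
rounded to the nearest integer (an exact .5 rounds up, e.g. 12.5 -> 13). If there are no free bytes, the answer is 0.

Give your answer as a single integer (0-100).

Answer: 36

Derivation:
Op 1: a = malloc(12) -> a = 0; heap: [0-11 ALLOC][12-59 FREE]
Op 2: a = realloc(a, 2) -> a = 0; heap: [0-1 ALLOC][2-59 FREE]
Op 3: b = malloc(8) -> b = 2; heap: [0-1 ALLOC][2-9 ALLOC][10-59 FREE]
Op 4: free(b) -> (freed b); heap: [0-1 ALLOC][2-59 FREE]
Op 5: free(a) -> (freed a); heap: [0-59 FREE]
Op 6: c = malloc(9) -> c = 0; heap: [0-8 ALLOC][9-59 FREE]
Op 7: d = malloc(17) -> d = 9; heap: [0-8 ALLOC][9-25 ALLOC][26-59 FREE]
Op 8: c = realloc(c, 29) -> c = 26; heap: [0-8 FREE][9-25 ALLOC][26-54 ALLOC][55-59 FREE]
Op 9: e = malloc(18) -> e = NULL; heap: [0-8 FREE][9-25 ALLOC][26-54 ALLOC][55-59 FREE]
Free blocks: [9 5] total_free=14 largest=9 -> 100*(14-9)/14 = 500/14 ≈ 35.714 -> rounds to 36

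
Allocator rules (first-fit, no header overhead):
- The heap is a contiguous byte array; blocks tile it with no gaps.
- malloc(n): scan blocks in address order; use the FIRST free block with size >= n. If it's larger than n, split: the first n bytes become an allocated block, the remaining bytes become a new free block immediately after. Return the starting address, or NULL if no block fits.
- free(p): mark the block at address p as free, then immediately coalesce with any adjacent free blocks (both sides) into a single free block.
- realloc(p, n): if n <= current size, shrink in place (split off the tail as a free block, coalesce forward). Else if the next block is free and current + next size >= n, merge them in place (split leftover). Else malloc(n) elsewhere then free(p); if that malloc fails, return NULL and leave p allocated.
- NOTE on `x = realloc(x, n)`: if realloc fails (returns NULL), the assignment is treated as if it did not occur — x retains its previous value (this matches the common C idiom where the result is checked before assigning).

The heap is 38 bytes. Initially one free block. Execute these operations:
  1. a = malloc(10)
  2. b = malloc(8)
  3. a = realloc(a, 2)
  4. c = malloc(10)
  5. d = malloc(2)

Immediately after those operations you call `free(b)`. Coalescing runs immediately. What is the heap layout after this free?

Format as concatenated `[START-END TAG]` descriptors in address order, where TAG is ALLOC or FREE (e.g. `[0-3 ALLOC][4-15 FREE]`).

Op 1: a = malloc(10) -> a = 0; heap: [0-9 ALLOC][10-37 FREE]
Op 2: b = malloc(8) -> b = 10; heap: [0-9 ALLOC][10-17 ALLOC][18-37 FREE]
Op 3: a = realloc(a, 2) -> a = 0; heap: [0-1 ALLOC][2-9 FREE][10-17 ALLOC][18-37 FREE]
Op 4: c = malloc(10) -> c = 18; heap: [0-1 ALLOC][2-9 FREE][10-17 ALLOC][18-27 ALLOC][28-37 FREE]
Op 5: d = malloc(2) -> d = 2; heap: [0-1 ALLOC][2-3 ALLOC][4-9 FREE][10-17 ALLOC][18-27 ALLOC][28-37 FREE]
free(b): b = 10 -> block [10-17 ALLOC]; mark free, coalesce with adjacent free neighbors -> [0-1 ALLOC][2-3 ALLOC][4-17 FREE][18-27 ALLOC][28-37 FREE]

Answer: [0-1 ALLOC][2-3 ALLOC][4-17 FREE][18-27 ALLOC][28-37 FREE]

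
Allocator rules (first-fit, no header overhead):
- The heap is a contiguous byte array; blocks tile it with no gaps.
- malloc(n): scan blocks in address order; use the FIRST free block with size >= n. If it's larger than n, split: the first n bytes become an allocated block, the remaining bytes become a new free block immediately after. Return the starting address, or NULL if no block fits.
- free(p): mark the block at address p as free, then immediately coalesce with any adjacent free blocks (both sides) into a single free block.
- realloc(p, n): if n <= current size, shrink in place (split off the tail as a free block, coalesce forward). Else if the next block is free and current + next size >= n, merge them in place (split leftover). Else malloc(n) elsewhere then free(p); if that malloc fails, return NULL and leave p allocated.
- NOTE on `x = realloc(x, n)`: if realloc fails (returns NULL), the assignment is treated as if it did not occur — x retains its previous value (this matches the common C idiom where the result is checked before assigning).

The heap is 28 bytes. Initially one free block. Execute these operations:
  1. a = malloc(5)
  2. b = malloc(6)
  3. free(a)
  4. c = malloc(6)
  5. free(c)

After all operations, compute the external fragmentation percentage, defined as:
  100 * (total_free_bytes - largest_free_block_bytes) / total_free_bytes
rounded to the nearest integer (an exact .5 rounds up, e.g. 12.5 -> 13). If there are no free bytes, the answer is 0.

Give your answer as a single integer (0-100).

Op 1: a = malloc(5) -> a = 0; heap: [0-4 ALLOC][5-27 FREE]
Op 2: b = malloc(6) -> b = 5; heap: [0-4 ALLOC][5-10 ALLOC][11-27 FREE]
Op 3: free(a) -> (freed a); heap: [0-4 FREE][5-10 ALLOC][11-27 FREE]
Op 4: c = malloc(6) -> c = 11; heap: [0-4 FREE][5-10 ALLOC][11-16 ALLOC][17-27 FREE]
Op 5: free(c) -> (freed c); heap: [0-4 FREE][5-10 ALLOC][11-27 FREE]
Free blocks: [5 17] total_free=22 largest=17 -> 100*(22-17)/22 = 500/22 ≈ 22.727 -> rounds to 23

Answer: 23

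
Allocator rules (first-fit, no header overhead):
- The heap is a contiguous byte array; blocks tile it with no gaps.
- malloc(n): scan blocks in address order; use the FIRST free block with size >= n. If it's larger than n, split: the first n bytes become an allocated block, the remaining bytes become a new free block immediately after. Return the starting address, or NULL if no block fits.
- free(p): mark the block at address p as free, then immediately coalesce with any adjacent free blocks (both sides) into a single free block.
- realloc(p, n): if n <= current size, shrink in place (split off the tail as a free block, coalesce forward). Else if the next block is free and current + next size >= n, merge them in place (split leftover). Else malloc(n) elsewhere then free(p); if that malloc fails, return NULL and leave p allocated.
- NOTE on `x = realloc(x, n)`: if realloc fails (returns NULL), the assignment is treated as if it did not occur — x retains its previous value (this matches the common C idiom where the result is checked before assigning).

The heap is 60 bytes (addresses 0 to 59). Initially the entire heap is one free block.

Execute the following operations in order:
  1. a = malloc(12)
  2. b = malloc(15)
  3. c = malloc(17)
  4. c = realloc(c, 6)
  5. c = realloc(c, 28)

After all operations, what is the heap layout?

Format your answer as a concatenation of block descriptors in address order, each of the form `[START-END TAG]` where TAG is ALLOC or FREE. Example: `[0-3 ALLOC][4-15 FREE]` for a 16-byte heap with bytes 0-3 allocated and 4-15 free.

Answer: [0-11 ALLOC][12-26 ALLOC][27-54 ALLOC][55-59 FREE]

Derivation:
Op 1: a = malloc(12) -> a = 0; heap: [0-11 ALLOC][12-59 FREE]
Op 2: b = malloc(15) -> b = 12; heap: [0-11 ALLOC][12-26 ALLOC][27-59 FREE]
Op 3: c = malloc(17) -> c = 27; heap: [0-11 ALLOC][12-26 ALLOC][27-43 ALLOC][44-59 FREE]
Op 4: c = realloc(c, 6) -> c = 27; heap: [0-11 ALLOC][12-26 ALLOC][27-32 ALLOC][33-59 FREE]
Op 5: c = realloc(c, 28) -> c = 27; heap: [0-11 ALLOC][12-26 ALLOC][27-54 ALLOC][55-59 FREE]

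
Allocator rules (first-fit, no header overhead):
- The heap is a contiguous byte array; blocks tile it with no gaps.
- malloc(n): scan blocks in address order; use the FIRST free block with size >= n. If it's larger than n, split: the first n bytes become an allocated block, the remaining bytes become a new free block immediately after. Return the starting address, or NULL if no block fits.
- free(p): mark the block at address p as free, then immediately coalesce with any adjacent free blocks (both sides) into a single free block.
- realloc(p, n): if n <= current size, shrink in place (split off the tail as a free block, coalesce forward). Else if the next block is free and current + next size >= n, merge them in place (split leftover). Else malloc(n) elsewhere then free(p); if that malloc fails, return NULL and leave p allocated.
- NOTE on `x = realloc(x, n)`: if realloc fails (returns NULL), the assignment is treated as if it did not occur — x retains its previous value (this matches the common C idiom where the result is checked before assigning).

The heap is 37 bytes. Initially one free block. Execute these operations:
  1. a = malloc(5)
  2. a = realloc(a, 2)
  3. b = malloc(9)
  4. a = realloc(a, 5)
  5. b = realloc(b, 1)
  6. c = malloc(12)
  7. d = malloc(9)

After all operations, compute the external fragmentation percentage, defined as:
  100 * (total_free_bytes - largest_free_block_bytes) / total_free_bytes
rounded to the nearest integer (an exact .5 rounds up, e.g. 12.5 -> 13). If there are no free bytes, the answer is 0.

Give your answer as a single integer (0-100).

Op 1: a = malloc(5) -> a = 0; heap: [0-4 ALLOC][5-36 FREE]
Op 2: a = realloc(a, 2) -> a = 0; heap: [0-1 ALLOC][2-36 FREE]
Op 3: b = malloc(9) -> b = 2; heap: [0-1 ALLOC][2-10 ALLOC][11-36 FREE]
Op 4: a = realloc(a, 5) -> a = 11; heap: [0-1 FREE][2-10 ALLOC][11-15 ALLOC][16-36 FREE]
Op 5: b = realloc(b, 1) -> b = 2; heap: [0-1 FREE][2-2 ALLOC][3-10 FREE][11-15 ALLOC][16-36 FREE]
Op 6: c = malloc(12) -> c = 16; heap: [0-1 FREE][2-2 ALLOC][3-10 FREE][11-15 ALLOC][16-27 ALLOC][28-36 FREE]
Op 7: d = malloc(9) -> d = 28; heap: [0-1 FREE][2-2 ALLOC][3-10 FREE][11-15 ALLOC][16-27 ALLOC][28-36 ALLOC]
Free blocks: [2 8] total_free=10 largest=8 -> 100*(10-8)/10 = 200/10 = 20

Answer: 20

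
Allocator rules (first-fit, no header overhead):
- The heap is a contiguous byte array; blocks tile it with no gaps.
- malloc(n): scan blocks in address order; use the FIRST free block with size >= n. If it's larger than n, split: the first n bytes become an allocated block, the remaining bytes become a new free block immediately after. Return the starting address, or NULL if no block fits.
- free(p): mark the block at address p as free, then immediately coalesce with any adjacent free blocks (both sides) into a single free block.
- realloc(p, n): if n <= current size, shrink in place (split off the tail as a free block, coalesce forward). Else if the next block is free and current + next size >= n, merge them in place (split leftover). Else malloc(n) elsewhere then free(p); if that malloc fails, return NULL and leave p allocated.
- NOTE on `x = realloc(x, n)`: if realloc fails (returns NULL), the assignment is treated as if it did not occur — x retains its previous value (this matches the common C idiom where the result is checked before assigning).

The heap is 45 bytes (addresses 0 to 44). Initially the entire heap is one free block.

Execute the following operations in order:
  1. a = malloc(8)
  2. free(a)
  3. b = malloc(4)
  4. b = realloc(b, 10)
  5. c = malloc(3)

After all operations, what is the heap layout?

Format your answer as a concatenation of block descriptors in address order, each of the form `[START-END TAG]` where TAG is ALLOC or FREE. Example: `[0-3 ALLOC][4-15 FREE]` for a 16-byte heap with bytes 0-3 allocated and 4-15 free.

Answer: [0-9 ALLOC][10-12 ALLOC][13-44 FREE]

Derivation:
Op 1: a = malloc(8) -> a = 0; heap: [0-7 ALLOC][8-44 FREE]
Op 2: free(a) -> (freed a); heap: [0-44 FREE]
Op 3: b = malloc(4) -> b = 0; heap: [0-3 ALLOC][4-44 FREE]
Op 4: b = realloc(b, 10) -> b = 0; heap: [0-9 ALLOC][10-44 FREE]
Op 5: c = malloc(3) -> c = 10; heap: [0-9 ALLOC][10-12 ALLOC][13-44 FREE]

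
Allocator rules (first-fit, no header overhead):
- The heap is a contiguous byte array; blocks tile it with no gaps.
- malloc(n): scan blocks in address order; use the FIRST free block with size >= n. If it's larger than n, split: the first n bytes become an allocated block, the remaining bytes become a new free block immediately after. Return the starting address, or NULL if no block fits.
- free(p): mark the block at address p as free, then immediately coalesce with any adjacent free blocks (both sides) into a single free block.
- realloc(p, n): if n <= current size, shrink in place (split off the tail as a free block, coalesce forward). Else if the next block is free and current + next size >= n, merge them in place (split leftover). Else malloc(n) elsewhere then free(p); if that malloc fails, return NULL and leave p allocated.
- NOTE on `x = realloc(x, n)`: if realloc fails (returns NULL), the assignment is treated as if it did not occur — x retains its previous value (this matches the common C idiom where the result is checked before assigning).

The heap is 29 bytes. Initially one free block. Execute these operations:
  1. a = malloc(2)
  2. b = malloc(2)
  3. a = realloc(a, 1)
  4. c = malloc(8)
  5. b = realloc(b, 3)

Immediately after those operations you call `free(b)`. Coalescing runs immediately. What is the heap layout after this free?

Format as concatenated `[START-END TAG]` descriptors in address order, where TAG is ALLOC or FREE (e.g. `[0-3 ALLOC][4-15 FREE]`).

Op 1: a = malloc(2) -> a = 0; heap: [0-1 ALLOC][2-28 FREE]
Op 2: b = malloc(2) -> b = 2; heap: [0-1 ALLOC][2-3 ALLOC][4-28 FREE]
Op 3: a = realloc(a, 1) -> a = 0; heap: [0-0 ALLOC][1-1 FREE][2-3 ALLOC][4-28 FREE]
Op 4: c = malloc(8) -> c = 4; heap: [0-0 ALLOC][1-1 FREE][2-3 ALLOC][4-11 ALLOC][12-28 FREE]
Op 5: b = realloc(b, 3) -> b = 12; heap: [0-0 ALLOC][1-3 FREE][4-11 ALLOC][12-14 ALLOC][15-28 FREE]
free(b): b = 12 -> block [12-14 ALLOC]; mark free, coalesce with adjacent free neighbors -> [0-0 ALLOC][1-3 FREE][4-11 ALLOC][12-28 FREE]

Answer: [0-0 ALLOC][1-3 FREE][4-11 ALLOC][12-28 FREE]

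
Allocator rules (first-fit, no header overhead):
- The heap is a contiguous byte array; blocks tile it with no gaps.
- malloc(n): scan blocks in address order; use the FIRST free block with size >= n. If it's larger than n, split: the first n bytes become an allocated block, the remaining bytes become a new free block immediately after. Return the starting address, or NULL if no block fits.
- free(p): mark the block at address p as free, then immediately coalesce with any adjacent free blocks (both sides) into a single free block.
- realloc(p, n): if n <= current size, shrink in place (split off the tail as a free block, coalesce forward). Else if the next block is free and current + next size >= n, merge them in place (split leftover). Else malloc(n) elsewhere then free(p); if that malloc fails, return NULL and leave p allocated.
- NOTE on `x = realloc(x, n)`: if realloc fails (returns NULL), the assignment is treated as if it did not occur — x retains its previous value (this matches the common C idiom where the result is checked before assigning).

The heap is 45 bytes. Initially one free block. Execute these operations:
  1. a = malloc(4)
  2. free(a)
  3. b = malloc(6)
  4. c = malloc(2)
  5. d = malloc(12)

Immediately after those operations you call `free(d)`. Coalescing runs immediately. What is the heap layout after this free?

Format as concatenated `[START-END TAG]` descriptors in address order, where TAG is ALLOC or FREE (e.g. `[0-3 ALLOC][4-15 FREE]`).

Answer: [0-5 ALLOC][6-7 ALLOC][8-44 FREE]

Derivation:
Op 1: a = malloc(4) -> a = 0; heap: [0-3 ALLOC][4-44 FREE]
Op 2: free(a) -> (freed a); heap: [0-44 FREE]
Op 3: b = malloc(6) -> b = 0; heap: [0-5 ALLOC][6-44 FREE]
Op 4: c = malloc(2) -> c = 6; heap: [0-5 ALLOC][6-7 ALLOC][8-44 FREE]
Op 5: d = malloc(12) -> d = 8; heap: [0-5 ALLOC][6-7 ALLOC][8-19 ALLOC][20-44 FREE]
free(d): d = 8 -> block [8-19 ALLOC]; mark free, coalesce with adjacent free neighbors -> [0-5 ALLOC][6-7 ALLOC][8-44 FREE]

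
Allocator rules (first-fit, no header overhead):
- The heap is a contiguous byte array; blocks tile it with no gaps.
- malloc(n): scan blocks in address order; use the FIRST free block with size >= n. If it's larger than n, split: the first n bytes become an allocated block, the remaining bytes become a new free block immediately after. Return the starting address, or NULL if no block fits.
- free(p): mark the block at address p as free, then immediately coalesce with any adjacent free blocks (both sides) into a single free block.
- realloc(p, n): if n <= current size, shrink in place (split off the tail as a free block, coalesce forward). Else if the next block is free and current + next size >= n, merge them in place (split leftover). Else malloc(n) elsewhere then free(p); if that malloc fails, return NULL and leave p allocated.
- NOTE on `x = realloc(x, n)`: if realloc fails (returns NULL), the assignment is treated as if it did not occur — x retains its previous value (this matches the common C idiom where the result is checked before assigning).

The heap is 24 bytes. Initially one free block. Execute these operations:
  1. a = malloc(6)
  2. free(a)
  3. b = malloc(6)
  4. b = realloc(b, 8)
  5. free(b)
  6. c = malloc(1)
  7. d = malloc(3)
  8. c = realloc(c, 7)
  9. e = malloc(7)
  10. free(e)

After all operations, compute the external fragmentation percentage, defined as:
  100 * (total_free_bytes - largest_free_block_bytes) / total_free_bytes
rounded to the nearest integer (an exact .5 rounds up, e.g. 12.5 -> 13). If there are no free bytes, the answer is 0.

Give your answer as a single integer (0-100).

Op 1: a = malloc(6) -> a = 0; heap: [0-5 ALLOC][6-23 FREE]
Op 2: free(a) -> (freed a); heap: [0-23 FREE]
Op 3: b = malloc(6) -> b = 0; heap: [0-5 ALLOC][6-23 FREE]
Op 4: b = realloc(b, 8) -> b = 0; heap: [0-7 ALLOC][8-23 FREE]
Op 5: free(b) -> (freed b); heap: [0-23 FREE]
Op 6: c = malloc(1) -> c = 0; heap: [0-0 ALLOC][1-23 FREE]
Op 7: d = malloc(3) -> d = 1; heap: [0-0 ALLOC][1-3 ALLOC][4-23 FREE]
Op 8: c = realloc(c, 7) -> c = 4; heap: [0-0 FREE][1-3 ALLOC][4-10 ALLOC][11-23 FREE]
Op 9: e = malloc(7) -> e = 11; heap: [0-0 FREE][1-3 ALLOC][4-10 ALLOC][11-17 ALLOC][18-23 FREE]
Op 10: free(e) -> (freed e); heap: [0-0 FREE][1-3 ALLOC][4-10 ALLOC][11-23 FREE]
Free blocks: [1 13] total_free=14 largest=13 -> 100*(14-13)/14 = 100/14 ≈ 7.143 -> rounds to 7

Answer: 7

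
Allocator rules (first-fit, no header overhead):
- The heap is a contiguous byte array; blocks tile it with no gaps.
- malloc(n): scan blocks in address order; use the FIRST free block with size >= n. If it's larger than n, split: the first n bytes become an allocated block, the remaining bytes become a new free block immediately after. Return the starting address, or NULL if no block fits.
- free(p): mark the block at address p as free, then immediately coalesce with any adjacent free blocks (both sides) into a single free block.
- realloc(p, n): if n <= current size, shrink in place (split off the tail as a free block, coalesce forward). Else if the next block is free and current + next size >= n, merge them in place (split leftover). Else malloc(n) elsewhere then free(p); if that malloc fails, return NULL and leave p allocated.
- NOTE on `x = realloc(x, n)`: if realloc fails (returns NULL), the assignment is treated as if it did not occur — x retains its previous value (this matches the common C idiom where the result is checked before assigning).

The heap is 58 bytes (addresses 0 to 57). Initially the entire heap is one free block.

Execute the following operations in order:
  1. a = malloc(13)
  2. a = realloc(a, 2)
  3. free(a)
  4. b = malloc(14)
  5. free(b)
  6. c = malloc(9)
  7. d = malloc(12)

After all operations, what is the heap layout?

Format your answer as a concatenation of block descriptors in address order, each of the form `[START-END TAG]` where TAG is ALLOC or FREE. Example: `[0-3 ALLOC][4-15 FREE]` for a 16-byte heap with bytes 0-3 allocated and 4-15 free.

Op 1: a = malloc(13) -> a = 0; heap: [0-12 ALLOC][13-57 FREE]
Op 2: a = realloc(a, 2) -> a = 0; heap: [0-1 ALLOC][2-57 FREE]
Op 3: free(a) -> (freed a); heap: [0-57 FREE]
Op 4: b = malloc(14) -> b = 0; heap: [0-13 ALLOC][14-57 FREE]
Op 5: free(b) -> (freed b); heap: [0-57 FREE]
Op 6: c = malloc(9) -> c = 0; heap: [0-8 ALLOC][9-57 FREE]
Op 7: d = malloc(12) -> d = 9; heap: [0-8 ALLOC][9-20 ALLOC][21-57 FREE]

Answer: [0-8 ALLOC][9-20 ALLOC][21-57 FREE]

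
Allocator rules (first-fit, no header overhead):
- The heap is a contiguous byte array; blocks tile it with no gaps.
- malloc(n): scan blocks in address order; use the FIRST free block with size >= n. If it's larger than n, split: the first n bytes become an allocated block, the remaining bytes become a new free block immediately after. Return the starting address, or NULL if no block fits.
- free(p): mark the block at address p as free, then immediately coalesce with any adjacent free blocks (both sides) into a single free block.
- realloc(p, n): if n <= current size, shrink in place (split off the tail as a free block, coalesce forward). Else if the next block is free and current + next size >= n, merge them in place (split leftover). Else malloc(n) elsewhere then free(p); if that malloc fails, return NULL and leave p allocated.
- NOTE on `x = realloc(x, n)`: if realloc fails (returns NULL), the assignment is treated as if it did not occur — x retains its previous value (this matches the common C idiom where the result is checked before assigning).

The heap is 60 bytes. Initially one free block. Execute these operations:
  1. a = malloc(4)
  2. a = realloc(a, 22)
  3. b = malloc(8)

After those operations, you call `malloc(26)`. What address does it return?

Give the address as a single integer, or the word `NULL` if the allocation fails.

Op 1: a = malloc(4) -> a = 0; heap: [0-3 ALLOC][4-59 FREE]
Op 2: a = realloc(a, 22) -> a = 0; heap: [0-21 ALLOC][22-59 FREE]
Op 3: b = malloc(8) -> b = 22; heap: [0-21 ALLOC][22-29 ALLOC][30-59 FREE]
malloc(26): first-fit scan over [0-21 ALLOC][22-29 ALLOC][30-59 FREE] -> 30

Answer: 30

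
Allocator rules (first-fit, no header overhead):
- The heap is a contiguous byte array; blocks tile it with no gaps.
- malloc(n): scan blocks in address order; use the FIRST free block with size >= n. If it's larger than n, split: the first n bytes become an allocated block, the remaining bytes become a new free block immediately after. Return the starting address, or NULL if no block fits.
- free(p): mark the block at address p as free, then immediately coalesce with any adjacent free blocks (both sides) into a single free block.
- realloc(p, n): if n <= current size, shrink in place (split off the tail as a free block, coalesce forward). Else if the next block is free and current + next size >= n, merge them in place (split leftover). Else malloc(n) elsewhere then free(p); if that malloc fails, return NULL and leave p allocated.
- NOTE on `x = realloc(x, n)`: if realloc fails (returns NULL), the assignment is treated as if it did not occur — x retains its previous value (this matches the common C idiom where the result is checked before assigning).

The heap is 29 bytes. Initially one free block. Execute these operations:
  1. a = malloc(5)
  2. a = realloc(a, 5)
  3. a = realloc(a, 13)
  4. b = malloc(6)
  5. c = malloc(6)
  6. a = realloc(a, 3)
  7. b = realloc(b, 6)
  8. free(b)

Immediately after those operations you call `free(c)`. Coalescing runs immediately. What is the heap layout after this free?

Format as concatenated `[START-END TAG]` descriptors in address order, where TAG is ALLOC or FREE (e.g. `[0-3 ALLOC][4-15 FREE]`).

Answer: [0-2 ALLOC][3-28 FREE]

Derivation:
Op 1: a = malloc(5) -> a = 0; heap: [0-4 ALLOC][5-28 FREE]
Op 2: a = realloc(a, 5) -> a = 0; heap: [0-4 ALLOC][5-28 FREE]
Op 3: a = realloc(a, 13) -> a = 0; heap: [0-12 ALLOC][13-28 FREE]
Op 4: b = malloc(6) -> b = 13; heap: [0-12 ALLOC][13-18 ALLOC][19-28 FREE]
Op 5: c = malloc(6) -> c = 19; heap: [0-12 ALLOC][13-18 ALLOC][19-24 ALLOC][25-28 FREE]
Op 6: a = realloc(a, 3) -> a = 0; heap: [0-2 ALLOC][3-12 FREE][13-18 ALLOC][19-24 ALLOC][25-28 FREE]
Op 7: b = realloc(b, 6) -> b = 13; heap: [0-2 ALLOC][3-12 FREE][13-18 ALLOC][19-24 ALLOC][25-28 FREE]
Op 8: free(b) -> (freed b); heap: [0-2 ALLOC][3-18 FREE][19-24 ALLOC][25-28 FREE]
free(c): c = 19 -> block [19-24 ALLOC]; mark free, coalesce with adjacent free neighbors -> [0-2 ALLOC][3-28 FREE]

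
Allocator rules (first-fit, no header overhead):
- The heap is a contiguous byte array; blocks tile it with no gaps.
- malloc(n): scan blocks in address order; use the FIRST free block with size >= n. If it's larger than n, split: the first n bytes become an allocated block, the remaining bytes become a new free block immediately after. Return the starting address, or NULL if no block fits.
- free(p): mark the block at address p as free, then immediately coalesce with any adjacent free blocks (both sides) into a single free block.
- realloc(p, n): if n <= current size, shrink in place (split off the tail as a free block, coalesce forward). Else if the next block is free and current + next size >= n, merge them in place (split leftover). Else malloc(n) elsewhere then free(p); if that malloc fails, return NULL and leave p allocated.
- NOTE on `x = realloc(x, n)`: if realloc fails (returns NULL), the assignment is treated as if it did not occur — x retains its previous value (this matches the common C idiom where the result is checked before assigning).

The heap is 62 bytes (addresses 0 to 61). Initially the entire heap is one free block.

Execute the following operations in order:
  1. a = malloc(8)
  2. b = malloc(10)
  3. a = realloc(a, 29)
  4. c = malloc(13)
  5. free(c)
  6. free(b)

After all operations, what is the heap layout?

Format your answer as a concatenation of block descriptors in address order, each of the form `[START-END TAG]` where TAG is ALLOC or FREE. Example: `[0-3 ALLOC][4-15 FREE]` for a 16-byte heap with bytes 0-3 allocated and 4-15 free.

Op 1: a = malloc(8) -> a = 0; heap: [0-7 ALLOC][8-61 FREE]
Op 2: b = malloc(10) -> b = 8; heap: [0-7 ALLOC][8-17 ALLOC][18-61 FREE]
Op 3: a = realloc(a, 29) -> a = 18; heap: [0-7 FREE][8-17 ALLOC][18-46 ALLOC][47-61 FREE]
Op 4: c = malloc(13) -> c = 47; heap: [0-7 FREE][8-17 ALLOC][18-46 ALLOC][47-59 ALLOC][60-61 FREE]
Op 5: free(c) -> (freed c); heap: [0-7 FREE][8-17 ALLOC][18-46 ALLOC][47-61 FREE]
Op 6: free(b) -> (freed b); heap: [0-17 FREE][18-46 ALLOC][47-61 FREE]

Answer: [0-17 FREE][18-46 ALLOC][47-61 FREE]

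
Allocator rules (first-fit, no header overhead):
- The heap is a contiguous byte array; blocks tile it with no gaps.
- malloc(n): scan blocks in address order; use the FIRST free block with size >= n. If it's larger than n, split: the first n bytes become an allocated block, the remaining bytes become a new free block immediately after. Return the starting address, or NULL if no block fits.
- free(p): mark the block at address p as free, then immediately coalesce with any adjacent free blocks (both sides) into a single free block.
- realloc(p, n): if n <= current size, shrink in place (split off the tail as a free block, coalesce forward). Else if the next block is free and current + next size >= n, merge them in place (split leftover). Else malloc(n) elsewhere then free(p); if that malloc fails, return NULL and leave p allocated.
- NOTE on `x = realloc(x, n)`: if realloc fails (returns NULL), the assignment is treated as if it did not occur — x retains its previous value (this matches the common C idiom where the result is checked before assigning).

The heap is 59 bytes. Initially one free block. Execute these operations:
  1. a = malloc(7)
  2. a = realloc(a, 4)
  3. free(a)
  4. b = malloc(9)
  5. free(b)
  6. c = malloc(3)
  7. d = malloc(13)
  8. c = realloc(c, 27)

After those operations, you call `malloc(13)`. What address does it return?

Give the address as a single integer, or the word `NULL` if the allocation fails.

Answer: 43

Derivation:
Op 1: a = malloc(7) -> a = 0; heap: [0-6 ALLOC][7-58 FREE]
Op 2: a = realloc(a, 4) -> a = 0; heap: [0-3 ALLOC][4-58 FREE]
Op 3: free(a) -> (freed a); heap: [0-58 FREE]
Op 4: b = malloc(9) -> b = 0; heap: [0-8 ALLOC][9-58 FREE]
Op 5: free(b) -> (freed b); heap: [0-58 FREE]
Op 6: c = malloc(3) -> c = 0; heap: [0-2 ALLOC][3-58 FREE]
Op 7: d = malloc(13) -> d = 3; heap: [0-2 ALLOC][3-15 ALLOC][16-58 FREE]
Op 8: c = realloc(c, 27) -> c = 16; heap: [0-2 FREE][3-15 ALLOC][16-42 ALLOC][43-58 FREE]
malloc(13): first-fit scan over [0-2 FREE][3-15 ALLOC][16-42 ALLOC][43-58 FREE] -> 43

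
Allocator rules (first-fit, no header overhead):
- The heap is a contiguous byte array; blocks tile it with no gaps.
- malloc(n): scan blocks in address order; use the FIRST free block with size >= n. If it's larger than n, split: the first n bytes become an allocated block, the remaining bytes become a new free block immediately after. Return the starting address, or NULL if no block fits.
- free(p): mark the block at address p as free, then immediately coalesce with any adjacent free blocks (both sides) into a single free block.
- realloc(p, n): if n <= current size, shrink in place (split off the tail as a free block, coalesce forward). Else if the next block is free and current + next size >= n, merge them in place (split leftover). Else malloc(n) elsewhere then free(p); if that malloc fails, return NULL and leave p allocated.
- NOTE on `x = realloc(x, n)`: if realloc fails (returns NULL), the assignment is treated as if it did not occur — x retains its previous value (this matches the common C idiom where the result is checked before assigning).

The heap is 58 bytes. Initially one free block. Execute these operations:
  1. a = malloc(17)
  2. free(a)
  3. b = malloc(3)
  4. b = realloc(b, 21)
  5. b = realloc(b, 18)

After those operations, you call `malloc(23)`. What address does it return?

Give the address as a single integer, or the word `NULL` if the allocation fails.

Op 1: a = malloc(17) -> a = 0; heap: [0-16 ALLOC][17-57 FREE]
Op 2: free(a) -> (freed a); heap: [0-57 FREE]
Op 3: b = malloc(3) -> b = 0; heap: [0-2 ALLOC][3-57 FREE]
Op 4: b = realloc(b, 21) -> b = 0; heap: [0-20 ALLOC][21-57 FREE]
Op 5: b = realloc(b, 18) -> b = 0; heap: [0-17 ALLOC][18-57 FREE]
malloc(23): first-fit scan over [0-17 ALLOC][18-57 FREE] -> 18

Answer: 18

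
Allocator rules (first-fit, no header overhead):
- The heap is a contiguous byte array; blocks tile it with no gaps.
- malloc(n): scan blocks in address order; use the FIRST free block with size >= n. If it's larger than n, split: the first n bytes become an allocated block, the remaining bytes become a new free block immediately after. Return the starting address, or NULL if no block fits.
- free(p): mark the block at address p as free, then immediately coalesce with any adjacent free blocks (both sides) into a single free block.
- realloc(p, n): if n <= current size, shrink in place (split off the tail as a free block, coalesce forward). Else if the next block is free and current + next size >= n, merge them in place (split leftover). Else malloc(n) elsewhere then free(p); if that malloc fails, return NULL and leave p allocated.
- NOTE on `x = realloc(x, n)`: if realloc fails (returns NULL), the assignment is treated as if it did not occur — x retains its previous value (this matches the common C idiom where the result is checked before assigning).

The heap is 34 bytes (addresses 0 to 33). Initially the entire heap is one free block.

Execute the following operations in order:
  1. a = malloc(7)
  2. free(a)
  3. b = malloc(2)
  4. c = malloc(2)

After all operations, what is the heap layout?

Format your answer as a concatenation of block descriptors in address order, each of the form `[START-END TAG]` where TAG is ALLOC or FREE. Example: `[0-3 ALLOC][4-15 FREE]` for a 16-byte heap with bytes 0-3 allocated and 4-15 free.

Answer: [0-1 ALLOC][2-3 ALLOC][4-33 FREE]

Derivation:
Op 1: a = malloc(7) -> a = 0; heap: [0-6 ALLOC][7-33 FREE]
Op 2: free(a) -> (freed a); heap: [0-33 FREE]
Op 3: b = malloc(2) -> b = 0; heap: [0-1 ALLOC][2-33 FREE]
Op 4: c = malloc(2) -> c = 2; heap: [0-1 ALLOC][2-3 ALLOC][4-33 FREE]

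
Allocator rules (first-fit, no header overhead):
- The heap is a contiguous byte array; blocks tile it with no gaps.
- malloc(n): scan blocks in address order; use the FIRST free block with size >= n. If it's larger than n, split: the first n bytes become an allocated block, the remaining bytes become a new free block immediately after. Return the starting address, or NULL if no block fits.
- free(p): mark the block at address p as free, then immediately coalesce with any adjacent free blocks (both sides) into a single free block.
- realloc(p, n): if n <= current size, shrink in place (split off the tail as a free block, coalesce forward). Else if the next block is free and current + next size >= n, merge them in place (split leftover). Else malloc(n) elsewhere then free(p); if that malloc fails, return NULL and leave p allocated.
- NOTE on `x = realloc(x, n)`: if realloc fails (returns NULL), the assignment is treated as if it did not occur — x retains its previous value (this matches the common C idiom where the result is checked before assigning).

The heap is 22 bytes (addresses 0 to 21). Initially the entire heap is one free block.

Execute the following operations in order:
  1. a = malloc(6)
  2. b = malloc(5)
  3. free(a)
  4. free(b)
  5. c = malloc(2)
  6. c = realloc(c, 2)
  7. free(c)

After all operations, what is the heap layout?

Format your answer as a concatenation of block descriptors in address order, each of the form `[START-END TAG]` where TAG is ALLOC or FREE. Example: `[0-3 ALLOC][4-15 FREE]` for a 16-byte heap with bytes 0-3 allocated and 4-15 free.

Op 1: a = malloc(6) -> a = 0; heap: [0-5 ALLOC][6-21 FREE]
Op 2: b = malloc(5) -> b = 6; heap: [0-5 ALLOC][6-10 ALLOC][11-21 FREE]
Op 3: free(a) -> (freed a); heap: [0-5 FREE][6-10 ALLOC][11-21 FREE]
Op 4: free(b) -> (freed b); heap: [0-21 FREE]
Op 5: c = malloc(2) -> c = 0; heap: [0-1 ALLOC][2-21 FREE]
Op 6: c = realloc(c, 2) -> c = 0; heap: [0-1 ALLOC][2-21 FREE]
Op 7: free(c) -> (freed c); heap: [0-21 FREE]

Answer: [0-21 FREE]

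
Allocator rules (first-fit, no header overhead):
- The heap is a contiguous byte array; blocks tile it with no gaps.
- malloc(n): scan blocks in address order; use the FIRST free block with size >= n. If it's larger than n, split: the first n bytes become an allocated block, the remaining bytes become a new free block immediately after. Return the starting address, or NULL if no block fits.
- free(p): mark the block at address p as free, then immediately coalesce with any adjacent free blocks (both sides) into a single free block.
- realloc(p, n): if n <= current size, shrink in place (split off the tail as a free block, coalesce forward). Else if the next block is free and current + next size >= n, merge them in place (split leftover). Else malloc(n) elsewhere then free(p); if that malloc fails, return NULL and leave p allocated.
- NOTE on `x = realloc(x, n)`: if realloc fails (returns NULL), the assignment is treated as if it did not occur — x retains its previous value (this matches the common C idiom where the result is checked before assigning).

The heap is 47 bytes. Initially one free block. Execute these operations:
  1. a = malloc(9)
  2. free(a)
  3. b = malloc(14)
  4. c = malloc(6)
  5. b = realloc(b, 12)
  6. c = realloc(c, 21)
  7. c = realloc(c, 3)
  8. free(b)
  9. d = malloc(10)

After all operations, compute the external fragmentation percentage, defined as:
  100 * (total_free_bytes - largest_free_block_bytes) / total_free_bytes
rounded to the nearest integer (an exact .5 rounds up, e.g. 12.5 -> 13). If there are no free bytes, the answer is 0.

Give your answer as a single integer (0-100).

Answer: 12

Derivation:
Op 1: a = malloc(9) -> a = 0; heap: [0-8 ALLOC][9-46 FREE]
Op 2: free(a) -> (freed a); heap: [0-46 FREE]
Op 3: b = malloc(14) -> b = 0; heap: [0-13 ALLOC][14-46 FREE]
Op 4: c = malloc(6) -> c = 14; heap: [0-13 ALLOC][14-19 ALLOC][20-46 FREE]
Op 5: b = realloc(b, 12) -> b = 0; heap: [0-11 ALLOC][12-13 FREE][14-19 ALLOC][20-46 FREE]
Op 6: c = realloc(c, 21) -> c = 14; heap: [0-11 ALLOC][12-13 FREE][14-34 ALLOC][35-46 FREE]
Op 7: c = realloc(c, 3) -> c = 14; heap: [0-11 ALLOC][12-13 FREE][14-16 ALLOC][17-46 FREE]
Op 8: free(b) -> (freed b); heap: [0-13 FREE][14-16 ALLOC][17-46 FREE]
Op 9: d = malloc(10) -> d = 0; heap: [0-9 ALLOC][10-13 FREE][14-16 ALLOC][17-46 FREE]
Free blocks: [4 30] total_free=34 largest=30 -> 100*(34-30)/34 = 400/34 ≈ 11.765 -> rounds to 12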